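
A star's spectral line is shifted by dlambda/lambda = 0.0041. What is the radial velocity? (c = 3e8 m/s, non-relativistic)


v = (dlambda/lambda) * c = 0.0041 * 3e8 = 1.230e+06

1.230e+06 m/s


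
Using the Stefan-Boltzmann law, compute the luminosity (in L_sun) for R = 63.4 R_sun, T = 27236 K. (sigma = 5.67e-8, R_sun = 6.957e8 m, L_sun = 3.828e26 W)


R = 63.4 * 6.957e8 m = 4.410738e+10 m. L = 4*pi*R^2*sigma*T^4 = 4*pi*(4.410738e+10)^2 * 5.67e-8 * 27236^4 = 7.627614706e+32 W. L/L_sun = 7.627614706e+32 / 3.828e26 = 1.993e+06

1.993e+06 L_sun


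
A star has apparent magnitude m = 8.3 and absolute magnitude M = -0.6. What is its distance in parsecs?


d = 10^((m - M + 5)/5) = 10^((8.3 - -0.6 + 5)/5) = 602.5596

602.5596 pc


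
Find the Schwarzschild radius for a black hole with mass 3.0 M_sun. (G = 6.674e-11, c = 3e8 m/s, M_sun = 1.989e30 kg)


M = 3.0 * 1.989e30 kg = 5.967e+30 kg. rs = 2GM/c^2 = 2 * 6.674e-11 * 5.967e+30 / (3e8)^2 = 8849.724

8849.724 m


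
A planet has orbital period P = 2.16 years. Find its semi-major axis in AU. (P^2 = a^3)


a = P^(2/3) = 2.16^(2/3) = 1.671

1.671 AU


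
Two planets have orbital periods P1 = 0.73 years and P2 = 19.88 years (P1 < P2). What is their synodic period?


1/P_syn = |1/P1 - 1/P2| = |1/0.73 - 1/19.88| => P_syn = 0.7578

0.7578 years


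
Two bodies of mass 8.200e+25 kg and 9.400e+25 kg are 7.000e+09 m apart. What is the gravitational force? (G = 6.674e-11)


F = G*m1*m2/r^2 = 6.674e-11 * 8.200e+25 * 9.400e+25 / (7.000e+09)^2 = 6.674e-11 * 7.708e+51 / 4.900e+19 = 1.050e+22

1.050e+22 N


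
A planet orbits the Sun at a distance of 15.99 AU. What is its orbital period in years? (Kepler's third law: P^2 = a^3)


P = a^(3/2) = 15.99^1.5 = 63.94

63.94 years


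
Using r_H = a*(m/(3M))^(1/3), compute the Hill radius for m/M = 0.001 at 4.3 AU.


r_H = a * (m/3M)^(1/3) = 4.3 * (0.001/3)^(1/3) = 0.2981

0.2981 AU


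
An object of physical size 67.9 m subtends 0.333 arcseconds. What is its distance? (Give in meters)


D = size / theta_rad, theta_rad = 0.333 * pi/(180*3600) = 1.614e-06, D = 4.206e+07

4.206e+07 m


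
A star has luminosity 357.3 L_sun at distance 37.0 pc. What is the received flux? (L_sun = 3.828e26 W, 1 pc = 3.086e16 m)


F = L / (4*pi*d^2) = 1.368e+29 / (4*pi*(1.142e+18)^2) = 8.348e-09

8.348e-09 W/m^2


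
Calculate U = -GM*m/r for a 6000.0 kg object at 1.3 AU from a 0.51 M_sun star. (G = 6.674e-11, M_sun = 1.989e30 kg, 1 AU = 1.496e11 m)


M = 0.51 * 1.989e30 kg = 1.01439e+30 kg; r = 1.3 AU * 1.496e11 m/AU = 1.9448e+11 m. U = -GM*m/r = -(6.674e-11 * 1.01439e+30 * 6000.0) / 1.9448e+11 = -2.089e+12

-2.089e+12 J


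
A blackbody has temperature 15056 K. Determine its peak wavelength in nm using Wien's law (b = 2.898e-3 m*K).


lam_max = b / T = 2.898e-3 / 15056 = 1.925e-07 m = 192.4814 nm

192.4814 nm


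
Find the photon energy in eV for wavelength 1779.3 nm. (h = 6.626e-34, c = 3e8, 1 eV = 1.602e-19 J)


E = hc/lambda = 6.626e-34 * 3e8 / 1.779e-06 = 1.117e-19 J = 0.6974 eV

0.6974 eV


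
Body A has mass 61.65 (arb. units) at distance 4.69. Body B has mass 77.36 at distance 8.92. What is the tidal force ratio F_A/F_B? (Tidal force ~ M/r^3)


Ratio = (M1/r1^3) / (M2/r2^3) = (61.65/4.69^3) / (77.36/8.92^3) = 5.4827

5.4827


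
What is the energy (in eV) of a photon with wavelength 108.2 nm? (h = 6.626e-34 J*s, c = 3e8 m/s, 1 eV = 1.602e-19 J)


E = hc/lambda = 6.626e-34 * 3e8 / 1.082e-07 = 1.837e-18 J = 11.4679 eV

11.4679 eV


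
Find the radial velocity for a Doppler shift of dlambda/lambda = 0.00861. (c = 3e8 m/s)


v = (dlambda/lambda) * c = 0.00861 * 3e8 = 2.583e+06

2.583e+06 m/s


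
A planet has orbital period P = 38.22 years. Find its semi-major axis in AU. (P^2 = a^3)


a = P^(2/3) = 38.22^(2/3) = 11.3465

11.3465 AU


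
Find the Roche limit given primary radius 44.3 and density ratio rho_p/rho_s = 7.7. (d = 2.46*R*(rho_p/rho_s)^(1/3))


d_Roche = 2.46 * 44.3 * 7.7^(1/3) = 215.1968

215.1968


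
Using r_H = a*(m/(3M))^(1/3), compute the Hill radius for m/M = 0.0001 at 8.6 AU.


r_H = a * (m/3M)^(1/3) = 8.6 * (0.0001/3)^(1/3) = 0.2768

0.2768 AU


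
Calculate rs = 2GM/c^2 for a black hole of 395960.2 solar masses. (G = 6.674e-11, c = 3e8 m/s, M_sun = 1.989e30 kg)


M = 395960.2 * 1.989e30 kg = 7.875648378e+35 kg. rs = 2GM/c^2 = 2 * 6.674e-11 * 7.875648378e+35 / (3e8)^2 = 1.168e+09

1.168e+09 m


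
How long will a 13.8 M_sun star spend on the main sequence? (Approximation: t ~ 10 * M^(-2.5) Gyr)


t = 10 * M^(-2.5) = 10 * 13.8^(-2.5) = 0.0141

0.0141 Gyr


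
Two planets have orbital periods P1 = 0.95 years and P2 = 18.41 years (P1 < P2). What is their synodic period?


1/P_syn = |1/P1 - 1/P2| = |1/0.95 - 1/18.41| => P_syn = 1.0017

1.0017 years


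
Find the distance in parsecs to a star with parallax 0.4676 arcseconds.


d = 1/p = 1/0.4676 = 2.1386

2.1386 pc


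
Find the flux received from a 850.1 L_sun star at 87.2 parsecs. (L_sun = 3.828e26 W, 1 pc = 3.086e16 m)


F = L / (4*pi*d^2) = 3.254e+29 / (4*pi*(2.691e+18)^2) = 3.576e-09

3.576e-09 W/m^2


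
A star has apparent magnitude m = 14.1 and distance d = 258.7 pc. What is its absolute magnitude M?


M = m - 5*log10(d) + 5 = 14.1 - 5*log10(258.7) + 5 = 7.036

7.036


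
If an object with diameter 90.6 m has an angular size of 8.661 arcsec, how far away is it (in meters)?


D = size / theta_rad, theta_rad = 8.661 * pi/(180*3600) = 4.199e-05, D = 2.158e+06

2.158e+06 m


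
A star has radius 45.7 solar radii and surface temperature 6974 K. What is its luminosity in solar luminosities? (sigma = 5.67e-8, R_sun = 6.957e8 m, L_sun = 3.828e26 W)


R = 45.7 * 6.957e8 m = 3.179349e+10 m. L = 4*pi*R^2*sigma*T^4 = 4*pi*(3.179349e+10)^2 * 5.67e-8 * 6974^4 = 1.703715607e+30 W. L/L_sun = 1.703715607e+30 / 3.828e26 = 4450.6677

4450.6677 L_sun


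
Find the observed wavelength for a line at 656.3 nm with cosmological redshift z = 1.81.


lam_obs = lam_emit * (1 + z) = 656.3 * (1 + 1.81) = 1844.203

1844.203 nm


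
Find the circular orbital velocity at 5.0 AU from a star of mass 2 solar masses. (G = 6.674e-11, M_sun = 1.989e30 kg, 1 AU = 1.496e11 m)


v = sqrt(GM/r) = sqrt(6.674e-11 * 3.978e+30 / 7.480e+11) = 18839.7307

18839.7307 m/s


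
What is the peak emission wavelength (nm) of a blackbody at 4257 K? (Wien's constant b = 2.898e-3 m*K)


lam_max = b / T = 2.898e-3 / 4257 = 6.808e-07 m = 680.7611 nm

680.7611 nm


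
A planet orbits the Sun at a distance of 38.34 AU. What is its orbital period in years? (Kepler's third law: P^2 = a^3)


P = a^(3/2) = 38.34^1.5 = 237.3986

237.3986 years


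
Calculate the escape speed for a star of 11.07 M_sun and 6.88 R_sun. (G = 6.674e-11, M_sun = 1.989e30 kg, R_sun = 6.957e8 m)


M = 11.07 * 1.989e30 kg = 2.201823e+31 kg; R = 6.88 * 6.957e8 m = 4.786416e+09 m. v_esc = sqrt(2GM/R) = sqrt(2 * 6.674e-11 * 2.201823e+31 / 4.786416e+09) = 783599.3737

783599.3737 m/s


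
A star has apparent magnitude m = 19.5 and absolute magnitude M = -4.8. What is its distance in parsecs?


d = 10^((m - M + 5)/5) = 10^((19.5 - -4.8 + 5)/5) = 724435.9601

724435.9601 pc


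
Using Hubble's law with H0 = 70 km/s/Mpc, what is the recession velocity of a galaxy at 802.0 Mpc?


v = H0 * d = 70 * 802.0 = 56140.0

56140.0 km/s


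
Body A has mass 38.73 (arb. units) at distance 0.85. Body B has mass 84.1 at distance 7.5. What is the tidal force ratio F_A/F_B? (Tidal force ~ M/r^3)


Ratio = (M1/r1^3) / (M2/r2^3) = (38.73/0.85^3) / (84.1/7.5^3) = 316.3578

316.3578


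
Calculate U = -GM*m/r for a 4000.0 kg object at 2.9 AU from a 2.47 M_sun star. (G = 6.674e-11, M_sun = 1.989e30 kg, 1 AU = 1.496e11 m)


M = 2.47 * 1.989e30 kg = 4.91283e+30 kg; r = 2.9 AU * 1.496e11 m/AU = 4.3384e+11 m. U = -GM*m/r = -(6.674e-11 * 4.91283e+30 * 4000.0) / 4.3384e+11 = -3.023e+12

-3.023e+12 J


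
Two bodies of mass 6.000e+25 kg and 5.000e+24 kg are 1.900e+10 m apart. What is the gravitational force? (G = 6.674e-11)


F = G*m1*m2/r^2 = 6.674e-11 * 6.000e+25 * 5.000e+24 / (1.900e+10)^2 = 6.674e-11 * 3.000e+50 / 3.610e+20 = 5.546e+19

5.546e+19 N


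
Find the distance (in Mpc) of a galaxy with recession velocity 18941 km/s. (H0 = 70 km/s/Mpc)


d = v / H0 = 18941 / 70 = 270.5857

270.5857 Mpc


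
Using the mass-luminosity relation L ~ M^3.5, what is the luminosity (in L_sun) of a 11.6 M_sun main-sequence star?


L/L_sun = (M/M_sun)^3.5 = 11.6^3.5 = 5316.2202

5316.2202 L_sun


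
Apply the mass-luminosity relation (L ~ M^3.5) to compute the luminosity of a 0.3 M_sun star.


L/L_sun = (M/M_sun)^3.5 = 0.3^3.5 = 0.0148

0.0148 L_sun


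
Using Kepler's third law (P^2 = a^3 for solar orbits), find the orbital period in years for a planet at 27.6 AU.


P = a^(3/2) = 27.6^1.5 = 144.9985

144.9985 years


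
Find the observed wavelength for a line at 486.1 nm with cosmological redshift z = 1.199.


lam_obs = lam_emit * (1 + z) = 486.1 * (1 + 1.199) = 1068.9339

1068.9339 nm


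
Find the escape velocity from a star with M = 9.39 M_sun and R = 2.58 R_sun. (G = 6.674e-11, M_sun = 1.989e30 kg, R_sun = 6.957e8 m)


M = 9.39 * 1.989e30 kg = 1.867671e+31 kg; R = 2.58 * 6.957e8 m = 1.794906e+09 m. v_esc = sqrt(2GM/R) = sqrt(2 * 6.674e-11 * 1.867671e+31 / 1.794906e+09) = 1.179e+06

1.179e+06 m/s


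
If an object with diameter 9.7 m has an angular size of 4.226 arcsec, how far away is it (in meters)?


D = size / theta_rad, theta_rad = 4.226 * pi/(180*3600) = 2.049e-05, D = 473442.6457

473442.6457 m


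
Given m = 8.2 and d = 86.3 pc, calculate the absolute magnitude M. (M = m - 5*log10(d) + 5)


M = m - 5*log10(d) + 5 = 8.2 - 5*log10(86.3) + 5 = 3.5199

3.5199


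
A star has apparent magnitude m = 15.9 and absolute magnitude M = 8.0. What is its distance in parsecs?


d = 10^((m - M + 5)/5) = 10^((15.9 - 8.0 + 5)/5) = 380.1894

380.1894 pc


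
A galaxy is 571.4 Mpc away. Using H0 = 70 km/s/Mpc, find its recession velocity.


v = H0 * d = 70 * 571.4 = 39998.0

39998.0 km/s


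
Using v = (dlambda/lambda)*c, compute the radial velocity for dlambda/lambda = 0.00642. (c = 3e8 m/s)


v = (dlambda/lambda) * c = 0.00642 * 3e8 = 1.926e+06

1.926e+06 m/s


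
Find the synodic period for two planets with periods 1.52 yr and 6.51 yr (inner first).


1/P_syn = |1/P1 - 1/P2| = |1/1.52 - 1/6.51| => P_syn = 1.983

1.983 years


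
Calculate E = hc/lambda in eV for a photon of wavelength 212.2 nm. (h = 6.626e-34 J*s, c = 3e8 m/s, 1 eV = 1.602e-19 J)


E = hc/lambda = 6.626e-34 * 3e8 / 2.122e-07 = 9.368e-19 J = 5.8474 eV

5.8474 eV


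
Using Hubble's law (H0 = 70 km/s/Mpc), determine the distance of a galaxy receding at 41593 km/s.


d = v / H0 = 41593 / 70 = 594.1857

594.1857 Mpc


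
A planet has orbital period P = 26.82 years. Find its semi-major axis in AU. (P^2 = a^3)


a = P^(2/3) = 26.82^(2/3) = 8.96

8.96 AU


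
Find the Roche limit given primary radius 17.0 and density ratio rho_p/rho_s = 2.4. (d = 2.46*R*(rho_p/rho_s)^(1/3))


d_Roche = 2.46 * 17.0 * 2.4^(1/3) = 55.9914

55.9914


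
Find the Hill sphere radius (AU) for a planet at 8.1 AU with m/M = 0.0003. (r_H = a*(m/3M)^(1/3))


r_H = a * (m/3M)^(1/3) = 8.1 * (0.0003/3)^(1/3) = 0.376

0.376 AU


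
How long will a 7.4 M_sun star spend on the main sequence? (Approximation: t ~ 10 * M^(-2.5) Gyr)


t = 10 * M^(-2.5) = 10 * 7.4^(-2.5) = 0.0671

0.0671 Gyr


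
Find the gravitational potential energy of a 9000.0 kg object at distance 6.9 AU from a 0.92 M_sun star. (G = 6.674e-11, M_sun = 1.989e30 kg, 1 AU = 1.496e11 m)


M = 0.92 * 1.989e30 kg = 1.82988e+30 kg; r = 6.9 AU * 1.496e11 m/AU = 1.03224e+12 m. U = -GM*m/r = -(6.674e-11 * 1.82988e+30 * 9000.0) / 1.03224e+12 = -1.065e+12

-1.065e+12 J


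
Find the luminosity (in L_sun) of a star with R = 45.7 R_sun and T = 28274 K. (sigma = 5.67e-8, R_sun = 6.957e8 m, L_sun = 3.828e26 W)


R = 45.7 * 6.957e8 m = 3.179349e+10 m. L = 4*pi*R^2*sigma*T^4 = 4*pi*(3.179349e+10)^2 * 5.67e-8 * 28274^4 = 4.60276015e+32 W. L/L_sun = 4.60276015e+32 / 3.828e26 = 1.202e+06

1.202e+06 L_sun


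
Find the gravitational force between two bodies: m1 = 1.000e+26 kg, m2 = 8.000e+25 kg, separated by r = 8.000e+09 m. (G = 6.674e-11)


F = G*m1*m2/r^2 = 6.674e-11 * 1.000e+26 * 8.000e+25 / (8.000e+09)^2 = 6.674e-11 * 8.000e+51 / 6.400e+19 = 8.342e+21

8.342e+21 N


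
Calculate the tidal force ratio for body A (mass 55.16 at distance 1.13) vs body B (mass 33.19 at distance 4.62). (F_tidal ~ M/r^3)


Ratio = (M1/r1^3) / (M2/r2^3) = (55.16/1.13^3) / (33.19/4.62^3) = 113.5815

113.5815


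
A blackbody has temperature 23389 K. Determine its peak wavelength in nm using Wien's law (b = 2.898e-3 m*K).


lam_max = b / T = 2.898e-3 / 23389 = 1.239e-07 m = 123.9044 nm

123.9044 nm


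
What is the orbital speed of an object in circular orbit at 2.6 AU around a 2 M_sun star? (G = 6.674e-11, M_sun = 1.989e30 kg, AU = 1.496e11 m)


v = sqrt(GM/r) = sqrt(6.674e-11 * 3.978e+30 / 3.890e+11) = 26126.0059

26126.0059 m/s


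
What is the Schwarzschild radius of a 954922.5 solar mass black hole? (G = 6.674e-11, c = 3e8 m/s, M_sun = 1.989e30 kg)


M = 954922.5 * 1.989e30 kg = 1.899340852e+36 kg. rs = 2GM/c^2 = 2 * 6.674e-11 * 1.899340852e+36 / (3e8)^2 = 2.817e+09

2.817e+09 m


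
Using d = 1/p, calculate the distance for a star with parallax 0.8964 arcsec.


d = 1/p = 1/0.8964 = 1.1156

1.1156 pc


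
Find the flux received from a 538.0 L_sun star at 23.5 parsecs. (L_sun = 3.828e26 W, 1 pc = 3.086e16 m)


F = L / (4*pi*d^2) = 2.059e+29 / (4*pi*(7.252e+17)^2) = 3.116e-08

3.116e-08 W/m^2


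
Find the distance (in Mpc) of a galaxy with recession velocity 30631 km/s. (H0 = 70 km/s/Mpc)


d = v / H0 = 30631 / 70 = 437.5857

437.5857 Mpc


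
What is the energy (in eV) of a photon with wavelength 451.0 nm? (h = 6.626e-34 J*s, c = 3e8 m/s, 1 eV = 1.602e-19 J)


E = hc/lambda = 6.626e-34 * 3e8 / 4.510e-07 = 4.408e-19 J = 2.7513 eV

2.7513 eV


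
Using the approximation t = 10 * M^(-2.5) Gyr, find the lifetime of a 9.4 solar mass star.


t = 10 * M^(-2.5) = 10 * 9.4^(-2.5) = 0.0369

0.0369 Gyr


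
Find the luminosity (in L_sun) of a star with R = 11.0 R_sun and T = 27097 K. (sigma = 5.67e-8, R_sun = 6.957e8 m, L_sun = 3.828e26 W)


R = 11.0 * 6.957e8 m = 7.6527e+09 m. L = 4*pi*R^2*sigma*T^4 = 4*pi*(7.6527e+09)^2 * 5.67e-8 * 27097^4 = 2.249609541e+31 W. L/L_sun = 2.249609541e+31 / 3.828e26 = 58767.2294

58767.2294 L_sun


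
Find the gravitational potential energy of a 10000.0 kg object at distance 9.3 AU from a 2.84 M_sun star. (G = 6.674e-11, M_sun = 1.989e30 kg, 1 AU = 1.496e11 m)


M = 2.84 * 1.989e30 kg = 5.64876e+30 kg; r = 9.3 AU * 1.496e11 m/AU = 1.39128e+12 m. U = -GM*m/r = -(6.674e-11 * 5.64876e+30 * 10000.0) / 1.39128e+12 = -2.710e+12

-2.710e+12 J


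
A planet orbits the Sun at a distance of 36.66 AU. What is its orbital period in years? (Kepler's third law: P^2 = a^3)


P = a^(3/2) = 36.66^1.5 = 221.9671

221.9671 years


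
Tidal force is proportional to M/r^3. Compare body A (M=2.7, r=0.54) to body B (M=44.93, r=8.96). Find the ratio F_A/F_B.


Ratio = (M1/r1^3) / (M2/r2^3) = (2.7/0.54^3) / (44.93/8.96^3) = 274.5175

274.5175


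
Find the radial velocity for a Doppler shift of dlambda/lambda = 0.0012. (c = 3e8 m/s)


v = (dlambda/lambda) * c = 0.0012 * 3e8 = 360000.0

360000.0 m/s


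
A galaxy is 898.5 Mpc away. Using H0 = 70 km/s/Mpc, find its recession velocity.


v = H0 * d = 70 * 898.5 = 62895.0

62895.0 km/s


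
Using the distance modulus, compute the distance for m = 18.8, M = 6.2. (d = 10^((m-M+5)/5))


d = 10^((m - M + 5)/5) = 10^((18.8 - 6.2 + 5)/5) = 3311.3112

3311.3112 pc


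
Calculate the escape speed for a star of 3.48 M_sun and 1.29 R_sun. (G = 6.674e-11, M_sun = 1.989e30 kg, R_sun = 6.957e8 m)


M = 3.48 * 1.989e30 kg = 6.92172e+30 kg; R = 1.29 * 6.957e8 m = 8.97453e+08 m. v_esc = sqrt(2GM/R) = sqrt(2 * 6.674e-11 * 6.92172e+30 / 8.97453e+08) = 1.015e+06

1.015e+06 m/s


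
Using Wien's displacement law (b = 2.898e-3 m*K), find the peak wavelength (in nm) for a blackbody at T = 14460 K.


lam_max = b / T = 2.898e-3 / 14460 = 2.004e-07 m = 200.4149 nm

200.4149 nm


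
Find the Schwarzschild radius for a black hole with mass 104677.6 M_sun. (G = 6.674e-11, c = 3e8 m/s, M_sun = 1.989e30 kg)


M = 104677.6 * 1.989e30 kg = 2.082037464e+35 kg. rs = 2GM/c^2 = 2 * 6.674e-11 * 2.082037464e+35 / (3e8)^2 = 3.088e+08

3.088e+08 m


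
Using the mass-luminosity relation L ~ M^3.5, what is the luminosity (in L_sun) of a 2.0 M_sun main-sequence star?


L/L_sun = (M/M_sun)^3.5 = 2.0^3.5 = 11.3137

11.3137 L_sun


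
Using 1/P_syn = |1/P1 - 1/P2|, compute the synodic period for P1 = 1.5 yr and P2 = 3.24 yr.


1/P_syn = |1/P1 - 1/P2| = |1/1.5 - 1/3.24| => P_syn = 2.7931

2.7931 years


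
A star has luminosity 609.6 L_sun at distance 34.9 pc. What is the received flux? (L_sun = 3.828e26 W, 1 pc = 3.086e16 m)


F = L / (4*pi*d^2) = 2.334e+29 / (4*pi*(1.077e+18)^2) = 1.601e-08

1.601e-08 W/m^2


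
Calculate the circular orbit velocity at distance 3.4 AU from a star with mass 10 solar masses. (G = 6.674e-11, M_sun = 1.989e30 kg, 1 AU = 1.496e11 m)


v = sqrt(GM/r) = sqrt(6.674e-11 * 1.989e+31 / 5.086e+11) = 51086.3927

51086.3927 m/s


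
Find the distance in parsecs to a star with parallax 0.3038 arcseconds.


d = 1/p = 1/0.3038 = 3.2916

3.2916 pc


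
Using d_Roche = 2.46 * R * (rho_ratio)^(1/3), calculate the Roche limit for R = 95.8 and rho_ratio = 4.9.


d_Roche = 2.46 * 95.8 * 4.9^(1/3) = 400.2819

400.2819


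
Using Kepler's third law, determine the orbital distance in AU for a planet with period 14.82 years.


a = P^(2/3) = 14.82^(2/3) = 6.0334

6.0334 AU


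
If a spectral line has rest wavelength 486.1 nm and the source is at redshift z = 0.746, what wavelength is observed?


lam_obs = lam_emit * (1 + z) = 486.1 * (1 + 0.746) = 848.7306

848.7306 nm


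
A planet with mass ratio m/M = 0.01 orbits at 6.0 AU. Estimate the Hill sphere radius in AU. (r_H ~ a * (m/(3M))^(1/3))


r_H = a * (m/3M)^(1/3) = 6.0 * (0.01/3)^(1/3) = 0.8963

0.8963 AU


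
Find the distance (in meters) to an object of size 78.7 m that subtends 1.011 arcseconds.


D = size / theta_rad, theta_rad = 1.011 * pi/(180*3600) = 4.901e-06, D = 1.606e+07

1.606e+07 m


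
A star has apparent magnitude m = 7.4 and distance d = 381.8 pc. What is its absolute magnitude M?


M = m - 5*log10(d) + 5 = 7.4 - 5*log10(381.8) + 5 = -0.5092

-0.5092


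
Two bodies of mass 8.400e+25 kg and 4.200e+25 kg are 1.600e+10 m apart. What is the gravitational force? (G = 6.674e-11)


F = G*m1*m2/r^2 = 6.674e-11 * 8.400e+25 * 4.200e+25 / (1.600e+10)^2 = 6.674e-11 * 3.528e+51 / 2.560e+20 = 9.198e+20

9.198e+20 N


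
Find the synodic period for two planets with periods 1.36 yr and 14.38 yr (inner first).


1/P_syn = |1/P1 - 1/P2| = |1/1.36 - 1/14.38| => P_syn = 1.5021

1.5021 years


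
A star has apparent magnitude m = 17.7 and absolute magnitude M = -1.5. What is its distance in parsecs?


d = 10^((m - M + 5)/5) = 10^((17.7 - -1.5 + 5)/5) = 69183.0971

69183.0971 pc


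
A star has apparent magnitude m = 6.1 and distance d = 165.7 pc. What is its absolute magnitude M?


M = m - 5*log10(d) + 5 = 6.1 - 5*log10(165.7) + 5 = 0.0034

0.0034


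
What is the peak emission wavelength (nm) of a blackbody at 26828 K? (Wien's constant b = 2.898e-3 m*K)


lam_max = b / T = 2.898e-3 / 26828 = 1.080e-07 m = 108.0215 nm

108.0215 nm


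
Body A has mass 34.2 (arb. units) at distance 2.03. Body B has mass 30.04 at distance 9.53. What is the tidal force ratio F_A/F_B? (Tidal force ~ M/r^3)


Ratio = (M1/r1^3) / (M2/r2^3) = (34.2/2.03^3) / (30.04/9.53^3) = 117.7923

117.7923


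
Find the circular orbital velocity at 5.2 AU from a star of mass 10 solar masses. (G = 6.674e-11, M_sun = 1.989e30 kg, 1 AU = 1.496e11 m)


v = sqrt(GM/r) = sqrt(6.674e-11 * 1.989e+31 / 7.779e+11) = 41308.8423

41308.8423 m/s


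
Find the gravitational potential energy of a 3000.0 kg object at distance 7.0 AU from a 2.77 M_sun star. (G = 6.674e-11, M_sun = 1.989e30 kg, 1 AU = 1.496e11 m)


M = 2.77 * 1.989e30 kg = 5.50953e+30 kg; r = 7.0 AU * 1.496e11 m/AU = 1.0472e+12 m. U = -GM*m/r = -(6.674e-11 * 5.50953e+30 * 3000.0) / 1.0472e+12 = -1.053e+12

-1.053e+12 J


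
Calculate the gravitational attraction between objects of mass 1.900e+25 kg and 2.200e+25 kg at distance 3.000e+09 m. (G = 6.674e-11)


F = G*m1*m2/r^2 = 6.674e-11 * 1.900e+25 * 2.200e+25 / (3.000e+09)^2 = 6.674e-11 * 4.180e+50 / 9.000e+18 = 3.100e+21

3.100e+21 N


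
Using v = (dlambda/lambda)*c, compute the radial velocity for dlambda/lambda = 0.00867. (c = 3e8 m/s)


v = (dlambda/lambda) * c = 0.00867 * 3e8 = 2.601e+06

2.601e+06 m/s


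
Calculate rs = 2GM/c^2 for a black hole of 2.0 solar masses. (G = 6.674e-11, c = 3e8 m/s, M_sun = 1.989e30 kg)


M = 2.0 * 1.989e30 kg = 3.978e+30 kg. rs = 2GM/c^2 = 2 * 6.674e-11 * 3.978e+30 / (3e8)^2 = 5899.816

5899.816 m


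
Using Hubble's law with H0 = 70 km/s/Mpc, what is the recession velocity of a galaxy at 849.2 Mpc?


v = H0 * d = 70 * 849.2 = 59444.0

59444.0 km/s


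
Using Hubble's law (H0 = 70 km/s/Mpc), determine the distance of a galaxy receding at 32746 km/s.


d = v / H0 = 32746 / 70 = 467.8

467.8 Mpc


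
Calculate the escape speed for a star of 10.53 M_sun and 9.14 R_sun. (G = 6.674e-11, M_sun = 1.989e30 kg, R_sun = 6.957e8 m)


M = 10.53 * 1.989e30 kg = 2.094417e+31 kg; R = 9.14 * 6.957e8 m = 6.358698e+09 m. v_esc = sqrt(2GM/R) = sqrt(2 * 6.674e-11 * 2.094417e+31 / 6.358698e+09) = 663064.1945

663064.1945 m/s


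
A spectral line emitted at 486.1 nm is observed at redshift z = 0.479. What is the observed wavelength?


lam_obs = lam_emit * (1 + z) = 486.1 * (1 + 0.479) = 718.9419

718.9419 nm


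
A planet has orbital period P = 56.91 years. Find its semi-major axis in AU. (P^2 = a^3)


a = P^(2/3) = 56.91^(2/3) = 14.7954

14.7954 AU


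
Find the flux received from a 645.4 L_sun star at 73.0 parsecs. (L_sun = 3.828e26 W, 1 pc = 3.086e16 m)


F = L / (4*pi*d^2) = 2.471e+29 / (4*pi*(2.253e+18)^2) = 3.874e-09

3.874e-09 W/m^2


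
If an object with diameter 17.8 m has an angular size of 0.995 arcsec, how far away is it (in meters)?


D = size / theta_rad, theta_rad = 0.995 * pi/(180*3600) = 4.824e-06, D = 3.690e+06

3.690e+06 m


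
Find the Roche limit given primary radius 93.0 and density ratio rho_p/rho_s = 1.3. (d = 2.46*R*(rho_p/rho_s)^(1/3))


d_Roche = 2.46 * 93.0 * 1.3^(1/3) = 249.6889

249.6889


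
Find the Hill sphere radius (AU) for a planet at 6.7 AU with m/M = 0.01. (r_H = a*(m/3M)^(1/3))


r_H = a * (m/3M)^(1/3) = 6.7 * (0.01/3)^(1/3) = 1.0008

1.0008 AU


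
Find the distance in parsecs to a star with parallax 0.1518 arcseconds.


d = 1/p = 1/0.1518 = 6.5876

6.5876 pc


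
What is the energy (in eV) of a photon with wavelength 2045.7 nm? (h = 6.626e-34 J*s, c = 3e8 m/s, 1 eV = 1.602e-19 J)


E = hc/lambda = 6.626e-34 * 3e8 / 2.046e-06 = 9.717e-20 J = 0.6066 eV

0.6066 eV


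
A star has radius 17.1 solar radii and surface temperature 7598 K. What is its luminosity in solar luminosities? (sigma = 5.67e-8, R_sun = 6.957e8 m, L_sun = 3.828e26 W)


R = 17.1 * 6.957e8 m = 1.189647e+10 m. L = 4*pi*R^2*sigma*T^4 = 4*pi*(1.189647e+10)^2 * 5.67e-8 * 7598^4 = 3.36067339e+29 W. L/L_sun = 3.36067339e+29 / 3.828e26 = 877.9189

877.9189 L_sun


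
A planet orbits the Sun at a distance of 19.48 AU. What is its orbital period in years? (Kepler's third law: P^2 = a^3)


P = a^(3/2) = 19.48^1.5 = 85.9772

85.9772 years


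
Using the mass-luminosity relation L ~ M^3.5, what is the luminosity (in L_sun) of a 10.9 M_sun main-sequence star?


L/L_sun = (M/M_sun)^3.5 = 10.9^3.5 = 4275.5574

4275.5574 L_sun


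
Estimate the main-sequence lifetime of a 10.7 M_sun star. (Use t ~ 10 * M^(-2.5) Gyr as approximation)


t = 10 * M^(-2.5) = 10 * 10.7^(-2.5) = 0.0267

0.0267 Gyr


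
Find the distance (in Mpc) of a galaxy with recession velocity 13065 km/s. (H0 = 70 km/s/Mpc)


d = v / H0 = 13065 / 70 = 186.6429

186.6429 Mpc


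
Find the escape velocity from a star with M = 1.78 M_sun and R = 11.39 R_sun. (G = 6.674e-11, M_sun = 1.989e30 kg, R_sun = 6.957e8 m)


M = 1.78 * 1.989e30 kg = 3.54042e+30 kg; R = 11.39 * 6.957e8 m = 7.924023e+09 m. v_esc = sqrt(2GM/R) = sqrt(2 * 6.674e-11 * 3.54042e+30 / 7.924023e+09) = 244209.5414

244209.5414 m/s


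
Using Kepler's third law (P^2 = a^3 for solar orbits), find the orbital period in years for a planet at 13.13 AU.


P = a^(3/2) = 13.13^1.5 = 47.577

47.577 years


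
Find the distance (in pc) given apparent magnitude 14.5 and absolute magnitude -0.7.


d = 10^((m - M + 5)/5) = 10^((14.5 - -0.7 + 5)/5) = 10964.782

10964.782 pc


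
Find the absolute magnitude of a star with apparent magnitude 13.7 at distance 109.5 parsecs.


M = m - 5*log10(d) + 5 = 13.7 - 5*log10(109.5) + 5 = 8.5029

8.5029


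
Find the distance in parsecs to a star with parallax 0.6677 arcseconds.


d = 1/p = 1/0.6677 = 1.4977

1.4977 pc


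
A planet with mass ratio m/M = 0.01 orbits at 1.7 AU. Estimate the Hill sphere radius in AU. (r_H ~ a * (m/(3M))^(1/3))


r_H = a * (m/3M)^(1/3) = 1.7 * (0.01/3)^(1/3) = 0.2539

0.2539 AU


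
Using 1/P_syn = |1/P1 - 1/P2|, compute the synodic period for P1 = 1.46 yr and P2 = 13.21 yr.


1/P_syn = |1/P1 - 1/P2| = |1/1.46 - 1/13.21| => P_syn = 1.6414

1.6414 years


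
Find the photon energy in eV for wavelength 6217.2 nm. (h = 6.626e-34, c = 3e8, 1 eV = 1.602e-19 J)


E = hc/lambda = 6.626e-34 * 3e8 / 6.217e-06 = 3.197e-20 J = 0.1996 eV

0.1996 eV


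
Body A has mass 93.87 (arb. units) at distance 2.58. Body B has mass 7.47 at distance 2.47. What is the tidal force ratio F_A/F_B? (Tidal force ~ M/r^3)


Ratio = (M1/r1^3) / (M2/r2^3) = (93.87/2.58^3) / (7.47/2.47^3) = 11.0265

11.0265


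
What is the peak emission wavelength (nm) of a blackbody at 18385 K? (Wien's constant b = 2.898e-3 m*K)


lam_max = b / T = 2.898e-3 / 18385 = 1.576e-07 m = 157.6285 nm

157.6285 nm


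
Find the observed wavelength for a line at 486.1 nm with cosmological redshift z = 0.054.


lam_obs = lam_emit * (1 + z) = 486.1 * (1 + 0.054) = 512.3494

512.3494 nm


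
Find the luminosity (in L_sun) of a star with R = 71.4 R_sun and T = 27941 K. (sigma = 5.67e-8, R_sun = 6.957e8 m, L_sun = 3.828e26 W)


R = 71.4 * 6.957e8 m = 4.967298e+10 m. L = 4*pi*R^2*sigma*T^4 = 4*pi*(4.967298e+10)^2 * 5.67e-8 * 27941^4 = 1.071522104e+33 W. L/L_sun = 1.071522104e+33 / 3.828e26 = 2.799e+06

2.799e+06 L_sun


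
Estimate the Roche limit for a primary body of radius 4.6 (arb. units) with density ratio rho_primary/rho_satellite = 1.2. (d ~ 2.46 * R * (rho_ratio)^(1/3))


d_Roche = 2.46 * 4.6 * 1.2^(1/3) = 12.025

12.025


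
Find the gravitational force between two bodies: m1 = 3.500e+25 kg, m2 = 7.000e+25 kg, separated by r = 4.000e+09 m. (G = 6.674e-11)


F = G*m1*m2/r^2 = 6.674e-11 * 3.500e+25 * 7.000e+25 / (4.000e+09)^2 = 6.674e-11 * 2.450e+51 / 1.600e+19 = 1.022e+22

1.022e+22 N


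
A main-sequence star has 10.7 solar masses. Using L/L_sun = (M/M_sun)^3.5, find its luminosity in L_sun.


L/L_sun = (M/M_sun)^3.5 = 10.7^3.5 = 4007.2203

4007.2203 L_sun


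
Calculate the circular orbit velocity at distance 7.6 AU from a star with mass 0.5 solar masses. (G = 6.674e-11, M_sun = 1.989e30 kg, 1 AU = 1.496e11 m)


v = sqrt(GM/r) = sqrt(6.674e-11 * 9.945e+29 / 1.137e+12) = 7640.5197

7640.5197 m/s


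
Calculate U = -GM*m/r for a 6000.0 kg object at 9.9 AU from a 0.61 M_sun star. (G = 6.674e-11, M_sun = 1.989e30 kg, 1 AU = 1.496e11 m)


M = 0.61 * 1.989e30 kg = 1.21329e+30 kg; r = 9.9 AU * 1.496e11 m/AU = 1.48104e+12 m. U = -GM*m/r = -(6.674e-11 * 1.21329e+30 * 6000.0) / 1.48104e+12 = -3.280e+11

-3.280e+11 J


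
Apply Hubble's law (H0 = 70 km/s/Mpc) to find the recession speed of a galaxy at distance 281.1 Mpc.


v = H0 * d = 70 * 281.1 = 19677.0

19677.0 km/s


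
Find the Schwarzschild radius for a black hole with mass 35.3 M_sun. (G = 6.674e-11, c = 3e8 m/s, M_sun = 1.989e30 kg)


M = 35.3 * 1.989e30 kg = 7.02117e+31 kg. rs = 2GM/c^2 = 2 * 6.674e-11 * 7.02117e+31 / (3e8)^2 = 104131.7524

104131.7524 m


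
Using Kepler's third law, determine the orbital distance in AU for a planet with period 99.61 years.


a = P^(2/3) = 99.61^(2/3) = 21.4883

21.4883 AU


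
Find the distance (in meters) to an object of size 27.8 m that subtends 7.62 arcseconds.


D = size / theta_rad, theta_rad = 7.62 * pi/(180*3600) = 3.694e-05, D = 752514.6475

752514.6475 m


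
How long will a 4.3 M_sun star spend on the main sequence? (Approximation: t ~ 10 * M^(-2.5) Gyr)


t = 10 * M^(-2.5) = 10 * 4.3^(-2.5) = 0.2608

0.2608 Gyr


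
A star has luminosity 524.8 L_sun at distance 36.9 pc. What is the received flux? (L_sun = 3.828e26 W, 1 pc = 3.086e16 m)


F = L / (4*pi*d^2) = 2.009e+29 / (4*pi*(1.139e+18)^2) = 1.233e-08

1.233e-08 W/m^2


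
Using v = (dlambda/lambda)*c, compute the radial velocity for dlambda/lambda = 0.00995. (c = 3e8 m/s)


v = (dlambda/lambda) * c = 0.00995 * 3e8 = 2.985e+06

2.985e+06 m/s


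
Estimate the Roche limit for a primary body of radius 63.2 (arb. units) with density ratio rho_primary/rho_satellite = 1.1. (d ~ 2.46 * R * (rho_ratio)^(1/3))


d_Roche = 2.46 * 63.2 * 1.1^(1/3) = 160.4907

160.4907


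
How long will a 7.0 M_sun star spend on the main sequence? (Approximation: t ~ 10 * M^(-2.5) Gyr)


t = 10 * M^(-2.5) = 10 * 7.0^(-2.5) = 0.0771

0.0771 Gyr


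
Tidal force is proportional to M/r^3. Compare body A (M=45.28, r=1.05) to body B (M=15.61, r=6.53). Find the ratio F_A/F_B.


Ratio = (M1/r1^3) / (M2/r2^3) = (45.28/1.05^3) / (15.61/6.53^3) = 697.7103

697.7103


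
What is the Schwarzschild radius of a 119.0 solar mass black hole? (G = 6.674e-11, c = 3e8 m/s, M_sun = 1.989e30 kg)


M = 119.0 * 1.989e30 kg = 2.36691e+32 kg. rs = 2GM/c^2 = 2 * 6.674e-11 * 2.36691e+32 / (3e8)^2 = 351039.052

351039.052 m


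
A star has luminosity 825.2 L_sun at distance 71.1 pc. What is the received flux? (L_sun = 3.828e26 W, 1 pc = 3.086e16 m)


F = L / (4*pi*d^2) = 3.159e+29 / (4*pi*(2.194e+18)^2) = 5.221e-09

5.221e-09 W/m^2


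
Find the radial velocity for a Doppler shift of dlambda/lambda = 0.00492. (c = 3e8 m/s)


v = (dlambda/lambda) * c = 0.00492 * 3e8 = 1.476e+06

1.476e+06 m/s


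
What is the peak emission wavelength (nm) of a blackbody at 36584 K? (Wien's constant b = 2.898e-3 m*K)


lam_max = b / T = 2.898e-3 / 36584 = 7.921e-08 m = 79.215 nm

79.215 nm


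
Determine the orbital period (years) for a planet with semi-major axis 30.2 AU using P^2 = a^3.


P = a^(3/2) = 30.2^1.5 = 165.9627

165.9627 years


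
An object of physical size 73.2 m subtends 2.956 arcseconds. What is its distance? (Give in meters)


D = size / theta_rad, theta_rad = 2.956 * pi/(180*3600) = 1.433e-05, D = 5.108e+06

5.108e+06 m


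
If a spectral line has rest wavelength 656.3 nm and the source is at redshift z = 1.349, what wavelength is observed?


lam_obs = lam_emit * (1 + z) = 656.3 * (1 + 1.349) = 1541.6487

1541.6487 nm


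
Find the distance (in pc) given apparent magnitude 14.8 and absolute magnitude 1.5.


d = 10^((m - M + 5)/5) = 10^((14.8 - 1.5 + 5)/5) = 4570.8819

4570.8819 pc


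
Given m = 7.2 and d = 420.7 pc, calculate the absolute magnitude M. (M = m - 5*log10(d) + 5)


M = m - 5*log10(d) + 5 = 7.2 - 5*log10(420.7) + 5 = -0.9199

-0.9199


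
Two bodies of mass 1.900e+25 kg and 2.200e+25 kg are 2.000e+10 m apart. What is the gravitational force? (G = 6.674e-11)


F = G*m1*m2/r^2 = 6.674e-11 * 1.900e+25 * 2.200e+25 / (2.000e+10)^2 = 6.674e-11 * 4.180e+50 / 4.000e+20 = 6.974e+19

6.974e+19 N


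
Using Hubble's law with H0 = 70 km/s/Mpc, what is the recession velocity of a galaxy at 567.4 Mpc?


v = H0 * d = 70 * 567.4 = 39718.0

39718.0 km/s


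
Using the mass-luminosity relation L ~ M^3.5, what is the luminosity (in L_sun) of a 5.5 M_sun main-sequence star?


L/L_sun = (M/M_sun)^3.5 = 5.5^3.5 = 390.184

390.184 L_sun


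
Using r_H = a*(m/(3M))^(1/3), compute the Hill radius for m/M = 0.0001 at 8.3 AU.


r_H = a * (m/3M)^(1/3) = 8.3 * (0.0001/3)^(1/3) = 0.2671

0.2671 AU


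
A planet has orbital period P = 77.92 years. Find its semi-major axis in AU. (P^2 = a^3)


a = P^(2/3) = 77.92^(2/3) = 18.2431

18.2431 AU


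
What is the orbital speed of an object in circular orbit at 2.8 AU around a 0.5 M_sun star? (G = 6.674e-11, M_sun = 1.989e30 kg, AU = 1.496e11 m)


v = sqrt(GM/r) = sqrt(6.674e-11 * 9.945e+29 / 4.189e+11) = 12587.8246

12587.8246 m/s


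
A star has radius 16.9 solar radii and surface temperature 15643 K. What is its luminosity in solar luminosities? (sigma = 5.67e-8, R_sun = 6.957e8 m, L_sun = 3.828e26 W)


R = 16.9 * 6.957e8 m = 1.175733e+10 m. L = 4*pi*R^2*sigma*T^4 = 4*pi*(1.175733e+10)^2 * 5.67e-8 * 15643^4 = 5.897806504e+30 W. L/L_sun = 5.897806504e+30 / 3.828e26 = 15407.018

15407.018 L_sun


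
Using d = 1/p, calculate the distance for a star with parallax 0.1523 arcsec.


d = 1/p = 1/0.1523 = 6.566

6.566 pc


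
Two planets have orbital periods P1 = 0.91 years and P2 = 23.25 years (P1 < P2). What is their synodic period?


1/P_syn = |1/P1 - 1/P2| = |1/0.91 - 1/23.25| => P_syn = 0.9471

0.9471 years


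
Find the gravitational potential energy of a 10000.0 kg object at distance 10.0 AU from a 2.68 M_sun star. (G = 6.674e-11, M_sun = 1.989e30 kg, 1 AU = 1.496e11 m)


M = 2.68 * 1.989e30 kg = 5.33052e+30 kg; r = 10.0 AU * 1.496e11 m/AU = 1.496e+12 m. U = -GM*m/r = -(6.674e-11 * 5.33052e+30 * 10000.0) / 1.496e+12 = -2.378e+12

-2.378e+12 J


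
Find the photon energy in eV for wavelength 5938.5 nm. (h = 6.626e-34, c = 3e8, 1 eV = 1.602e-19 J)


E = hc/lambda = 6.626e-34 * 3e8 / 5.938e-06 = 3.347e-20 J = 0.2089 eV

0.2089 eV


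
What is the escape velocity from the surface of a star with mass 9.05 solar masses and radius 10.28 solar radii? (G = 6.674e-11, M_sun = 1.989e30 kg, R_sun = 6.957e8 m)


M = 9.05 * 1.989e30 kg = 1.800045e+31 kg; R = 10.28 * 6.957e8 m = 7.151796e+09 m. v_esc = sqrt(2GM/R) = sqrt(2 * 6.674e-11 * 1.800045e+31 / 7.151796e+09) = 579618.4767

579618.4767 m/s


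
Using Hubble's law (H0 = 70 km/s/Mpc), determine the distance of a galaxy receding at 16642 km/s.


d = v / H0 = 16642 / 70 = 237.7429

237.7429 Mpc


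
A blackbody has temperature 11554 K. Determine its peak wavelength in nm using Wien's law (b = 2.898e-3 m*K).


lam_max = b / T = 2.898e-3 / 11554 = 2.508e-07 m = 250.8222 nm

250.8222 nm


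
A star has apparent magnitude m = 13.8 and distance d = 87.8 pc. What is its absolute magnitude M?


M = m - 5*log10(d) + 5 = 13.8 - 5*log10(87.8) + 5 = 9.0825

9.0825


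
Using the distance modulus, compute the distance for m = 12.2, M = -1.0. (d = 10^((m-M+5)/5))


d = 10^((m - M + 5)/5) = 10^((12.2 - -1.0 + 5)/5) = 4365.1583

4365.1583 pc


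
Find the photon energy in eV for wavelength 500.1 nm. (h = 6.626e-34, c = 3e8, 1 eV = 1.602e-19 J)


E = hc/lambda = 6.626e-34 * 3e8 / 5.001e-07 = 3.975e-19 J = 2.4812 eV

2.4812 eV


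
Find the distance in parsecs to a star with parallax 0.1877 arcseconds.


d = 1/p = 1/0.1877 = 5.3277

5.3277 pc


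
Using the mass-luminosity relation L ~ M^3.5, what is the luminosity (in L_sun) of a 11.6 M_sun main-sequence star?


L/L_sun = (M/M_sun)^3.5 = 11.6^3.5 = 5316.2202

5316.2202 L_sun


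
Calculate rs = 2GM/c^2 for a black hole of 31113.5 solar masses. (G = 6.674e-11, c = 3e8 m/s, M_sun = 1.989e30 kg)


M = 31113.5 * 1.989e30 kg = 6.18847515e+34 kg. rs = 2GM/c^2 = 2 * 6.674e-11 * 6.18847515e+34 / (3e8)^2 = 9.178e+07

9.178e+07 m


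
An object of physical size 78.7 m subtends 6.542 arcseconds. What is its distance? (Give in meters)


D = size / theta_rad, theta_rad = 6.542 * pi/(180*3600) = 3.172e-05, D = 2.481e+06

2.481e+06 m


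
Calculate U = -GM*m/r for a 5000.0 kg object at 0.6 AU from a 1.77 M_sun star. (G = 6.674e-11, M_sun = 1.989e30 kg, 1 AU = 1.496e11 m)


M = 1.77 * 1.989e30 kg = 3.52053e+30 kg; r = 0.6 AU * 1.496e11 m/AU = 8.976e+10 m. U = -GM*m/r = -(6.674e-11 * 3.52053e+30 * 5000.0) / 8.976e+10 = -1.309e+13

-1.309e+13 J


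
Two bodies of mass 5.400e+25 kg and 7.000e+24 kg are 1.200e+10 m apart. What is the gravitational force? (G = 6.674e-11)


F = G*m1*m2/r^2 = 6.674e-11 * 5.400e+25 * 7.000e+24 / (1.200e+10)^2 = 6.674e-11 * 3.780e+50 / 1.440e+20 = 1.752e+20

1.752e+20 N


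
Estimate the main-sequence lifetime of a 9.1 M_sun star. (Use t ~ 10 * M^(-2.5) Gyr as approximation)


t = 10 * M^(-2.5) = 10 * 9.1^(-2.5) = 0.04

0.04 Gyr


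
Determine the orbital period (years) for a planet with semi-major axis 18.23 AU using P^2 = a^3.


P = a^(3/2) = 18.23^1.5 = 77.8359

77.8359 years


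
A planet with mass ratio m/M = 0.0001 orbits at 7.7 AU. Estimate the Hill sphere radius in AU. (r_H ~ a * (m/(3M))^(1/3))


r_H = a * (m/3M)^(1/3) = 7.7 * (0.0001/3)^(1/3) = 0.2478

0.2478 AU


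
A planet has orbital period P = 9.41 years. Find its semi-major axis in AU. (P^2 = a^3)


a = P^(2/3) = 9.41^(2/3) = 4.4572

4.4572 AU


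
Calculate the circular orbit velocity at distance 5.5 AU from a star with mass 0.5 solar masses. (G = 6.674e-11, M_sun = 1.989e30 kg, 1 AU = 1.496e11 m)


v = sqrt(GM/r) = sqrt(6.674e-11 * 9.945e+29 / 8.228e+11) = 8981.4892

8981.4892 m/s


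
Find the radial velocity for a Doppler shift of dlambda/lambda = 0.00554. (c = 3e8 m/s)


v = (dlambda/lambda) * c = 0.00554 * 3e8 = 1.662e+06

1.662e+06 m/s


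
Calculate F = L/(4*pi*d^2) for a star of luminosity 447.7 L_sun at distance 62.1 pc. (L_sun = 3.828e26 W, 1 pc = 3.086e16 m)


F = L / (4*pi*d^2) = 1.714e+29 / (4*pi*(1.916e+18)^2) = 3.713e-09

3.713e-09 W/m^2


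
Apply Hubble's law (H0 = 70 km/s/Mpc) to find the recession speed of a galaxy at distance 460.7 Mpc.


v = H0 * d = 70 * 460.7 = 32249.0

32249.0 km/s


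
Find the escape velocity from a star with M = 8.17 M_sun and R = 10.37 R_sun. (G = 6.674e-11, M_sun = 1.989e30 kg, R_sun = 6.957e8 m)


M = 8.17 * 1.989e30 kg = 1.625013e+31 kg; R = 10.37 * 6.957e8 m = 7.214409e+09 m. v_esc = sqrt(2GM/R) = sqrt(2 * 6.674e-11 * 1.625013e+31 / 7.214409e+09) = 548322.5906

548322.5906 m/s


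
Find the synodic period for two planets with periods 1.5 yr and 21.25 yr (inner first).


1/P_syn = |1/P1 - 1/P2| = |1/1.5 - 1/21.25| => P_syn = 1.6139

1.6139 years


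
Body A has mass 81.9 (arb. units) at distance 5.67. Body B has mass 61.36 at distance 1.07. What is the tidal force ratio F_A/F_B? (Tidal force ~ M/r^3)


Ratio = (M1/r1^3) / (M2/r2^3) = (81.9/5.67^3) / (61.36/1.07^3) = 0.009

0.009


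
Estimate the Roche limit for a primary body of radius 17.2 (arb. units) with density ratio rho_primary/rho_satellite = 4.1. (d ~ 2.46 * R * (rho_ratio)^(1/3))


d_Roche = 2.46 * 17.2 * 4.1^(1/3) = 67.7212

67.7212


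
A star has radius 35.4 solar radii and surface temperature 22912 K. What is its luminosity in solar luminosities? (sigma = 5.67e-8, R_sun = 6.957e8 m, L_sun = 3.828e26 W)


R = 35.4 * 6.957e8 m = 2.462778e+10 m. L = 4*pi*R^2*sigma*T^4 = 4*pi*(2.462778e+10)^2 * 5.67e-8 * 22912^4 = 1.190955286e+32 W. L/L_sun = 1.190955286e+32 / 3.828e26 = 311116.8458

311116.8458 L_sun
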